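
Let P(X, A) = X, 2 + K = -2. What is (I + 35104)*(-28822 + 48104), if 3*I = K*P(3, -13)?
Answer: 676798200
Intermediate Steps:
K = -4 (K = -2 - 2 = -4)
I = -4 (I = (-4*3)/3 = (⅓)*(-12) = -4)
(I + 35104)*(-28822 + 48104) = (-4 + 35104)*(-28822 + 48104) = 35100*19282 = 676798200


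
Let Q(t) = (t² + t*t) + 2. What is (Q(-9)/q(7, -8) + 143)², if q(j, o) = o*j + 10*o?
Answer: 23242041/1156 ≈ 20106.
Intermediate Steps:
Q(t) = 2 + 2*t² (Q(t) = (t² + t²) + 2 = 2*t² + 2 = 2 + 2*t²)
q(j, o) = 10*o + j*o (q(j, o) = j*o + 10*o = 10*o + j*o)
(Q(-9)/q(7, -8) + 143)² = ((2 + 2*(-9)²)/((-8*(10 + 7))) + 143)² = ((2 + 2*81)/((-8*17)) + 143)² = ((2 + 162)/(-136) + 143)² = (164*(-1/136) + 143)² = (-41/34 + 143)² = (4821/34)² = 23242041/1156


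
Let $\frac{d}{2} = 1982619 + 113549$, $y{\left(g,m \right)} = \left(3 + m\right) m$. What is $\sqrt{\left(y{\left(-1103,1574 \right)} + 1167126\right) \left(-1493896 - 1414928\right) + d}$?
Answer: $4 i \sqrt{663452315165} \approx 3.2581 \cdot 10^{6} i$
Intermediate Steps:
$y{\left(g,m \right)} = m \left(3 + m\right)$
$d = 4192336$ ($d = 2 \left(1982619 + 113549\right) = 2 \cdot 2096168 = 4192336$)
$\sqrt{\left(y{\left(-1103,1574 \right)} + 1167126\right) \left(-1493896 - 1414928\right) + d} = \sqrt{\left(1574 \left(3 + 1574\right) + 1167126\right) \left(-1493896 - 1414928\right) + 4192336} = \sqrt{\left(1574 \cdot 1577 + 1167126\right) \left(-2908824\right) + 4192336} = \sqrt{\left(2482198 + 1167126\right) \left(-2908824\right) + 4192336} = \sqrt{3649324 \left(-2908824\right) + 4192336} = \sqrt{-10615241234976 + 4192336} = \sqrt{-10615237042640} = 4 i \sqrt{663452315165}$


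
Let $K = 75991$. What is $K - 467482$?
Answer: $-391491$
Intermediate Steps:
$K - 467482 = 75991 - 467482 = -391491$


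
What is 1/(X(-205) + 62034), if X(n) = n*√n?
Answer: 62034/3856832281 + 205*I*√205/3856832281 ≈ 1.6084e-5 + 7.6103e-7*I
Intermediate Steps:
X(n) = n^(3/2)
1/(X(-205) + 62034) = 1/((-205)^(3/2) + 62034) = 1/(-205*I*√205 + 62034) = 1/(62034 - 205*I*√205)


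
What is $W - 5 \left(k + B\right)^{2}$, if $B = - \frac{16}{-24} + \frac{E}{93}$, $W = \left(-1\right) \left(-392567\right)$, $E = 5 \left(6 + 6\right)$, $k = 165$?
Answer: $\frac{2199171538}{8649} \approx 2.5427 \cdot 10^{5}$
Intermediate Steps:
$E = 60$ ($E = 5 \cdot 12 = 60$)
$W = 392567$
$B = \frac{122}{93}$ ($B = - \frac{16}{-24} + \frac{60}{93} = \left(-16\right) \left(- \frac{1}{24}\right) + 60 \cdot \frac{1}{93} = \frac{2}{3} + \frac{20}{31} = \frac{122}{93} \approx 1.3118$)
$W - 5 \left(k + B\right)^{2} = 392567 - 5 \left(165 + \frac{122}{93}\right)^{2} = 392567 - 5 \left(\frac{15467}{93}\right)^{2} = 392567 - 5 \cdot \frac{239228089}{8649} = 392567 - \frac{1196140445}{8649} = \frac{2199171538}{8649}$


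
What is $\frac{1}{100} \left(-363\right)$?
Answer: $- \frac{363}{100} \approx -3.63$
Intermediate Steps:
$\frac{1}{100} \left(-363\right) = - \frac{363}{100}$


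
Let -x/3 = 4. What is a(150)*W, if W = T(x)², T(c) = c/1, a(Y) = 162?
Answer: 23328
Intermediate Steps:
x = -12 (x = -3*4 = -12)
T(c) = c (T(c) = c*1 = c)
W = 144 (W = (-12)² = 144)
a(150)*W = 162*144 = 23328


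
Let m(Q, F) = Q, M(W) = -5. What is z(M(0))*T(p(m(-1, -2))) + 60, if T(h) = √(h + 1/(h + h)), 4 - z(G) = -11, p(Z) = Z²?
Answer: 60 + 15*√6/2 ≈ 78.371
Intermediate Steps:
z(G) = 15 (z(G) = 4 - 1*(-11) = 4 + 11 = 15)
T(h) = √(h + 1/(2*h))
z(M(0))*T(p(m(-1, -2))) + 60 = 15*(√(2/((-1)²) + 4*(-1)²)/2) + 60 = 15*(√(2/1 + 4*1)/2) + 60 = 15*(√(2*1 + 4)/2) + 60 = 15*(√(2 + 4)/2) + 60 = 15*(√6/2) + 60 = 15*√6/2 + 60 = 60 + 15*√6/2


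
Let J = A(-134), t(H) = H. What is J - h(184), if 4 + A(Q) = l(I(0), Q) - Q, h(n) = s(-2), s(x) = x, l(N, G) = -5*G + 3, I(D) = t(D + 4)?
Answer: 805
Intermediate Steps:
I(D) = 4 + D (I(D) = D + 4 = 4 + D)
l(N, G) = 3 - 5*G
h(n) = -2
A(Q) = -1 - 6*Q (A(Q) = -4 + ((3 - 5*Q) - Q) = -4 + (3 - 6*Q) = -1 - 6*Q)
J = 803 (J = -1 - 6*(-134) = -1 + 804 = 803)
J - h(184) = 803 - 1*(-2) = 803 + 2 = 805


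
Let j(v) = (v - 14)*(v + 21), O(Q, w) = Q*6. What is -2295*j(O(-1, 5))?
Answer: 688500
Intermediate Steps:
O(Q, w) = 6*Q
j(v) = (-14 + v)*(21 + v)
-2295*j(O(-1, 5)) = -2295*(-294 + (6*(-1))² + 7*(6*(-1))) = -2295*(-294 + (-6)² + 7*(-6)) = -2295*(-294 + 36 - 42) = -2295*(-300) = 688500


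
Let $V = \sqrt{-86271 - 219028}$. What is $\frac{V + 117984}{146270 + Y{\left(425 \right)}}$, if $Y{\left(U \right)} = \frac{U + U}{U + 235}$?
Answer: $\frac{7786944}{9653905} + \frac{66 i \sqrt{305299}}{9653905} \approx 0.80661 + 0.0037775 i$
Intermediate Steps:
$Y{\left(U \right)} = \frac{2 U}{235 + U}$
$V = i \sqrt{305299}$ ($V = \sqrt{-305299} = i \sqrt{305299} \approx 552.54 i$)
$\frac{V + 117984}{146270 + Y{\left(425 \right)}} = \frac{i \sqrt{305299} + 117984}{146270 + 2 \cdot 425 \frac{1}{235 + 425}} = \frac{117984 + i \sqrt{305299}}{146270 + 2 \cdot 425 \cdot \frac{1}{660}} = \frac{117984 + i \sqrt{305299}}{146270 + \frac{85}{66}} = \frac{117984 + i \sqrt{305299}}{\frac{9653905}{66}} = \left(117984 + i \sqrt{305299}\right) \frac{66}{9653905} = \frac{7786944}{9653905} + \frac{66 i \sqrt{305299}}{9653905}$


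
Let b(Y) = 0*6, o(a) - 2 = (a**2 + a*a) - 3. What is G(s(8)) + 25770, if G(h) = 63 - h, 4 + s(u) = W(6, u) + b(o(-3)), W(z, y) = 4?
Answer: 25833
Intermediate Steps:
o(a) = -1 + 2*a**2 (o(a) = 2 + ((a**2 + a*a) - 3) = 2 + ((a**2 + a**2) - 3) = 2 + (2*a**2 - 3) = 2 + (-3 + 2*a**2) = -1 + 2*a**2)
b(Y) = 0
s(u) = 0 (s(u) = -4 + (4 + 0) = -4 + 4 = 0)
G(s(8)) + 25770 = (63 - 1*0) + 25770 = (63 + 0) + 25770 = 63 + 25770 = 25833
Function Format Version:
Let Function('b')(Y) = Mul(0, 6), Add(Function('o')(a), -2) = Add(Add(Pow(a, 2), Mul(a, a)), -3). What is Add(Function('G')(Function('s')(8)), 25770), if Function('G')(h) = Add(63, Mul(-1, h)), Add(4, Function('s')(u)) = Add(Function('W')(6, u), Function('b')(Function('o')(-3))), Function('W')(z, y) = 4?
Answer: 25833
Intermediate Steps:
Function('o')(a) = Add(-1, Mul(2, Pow(a, 2))) (Function('o')(a) = Add(2, Add(Add(Pow(a, 2), Mul(a, a)), -3)) = Add(2, Add(Add(Pow(a, 2), Pow(a, 2)), -3)) = Add(2, Add(Mul(2, Pow(a, 2)), -3)) = Add(2, Add(-3, Mul(2, Pow(a, 2)))) = Add(-1, Mul(2, Pow(a, 2))))
Function('b')(Y) = 0
Function('s')(u) = 0 (Function('s')(u) = Add(-4, Add(4, 0)) = Add(-4, 4) = 0)
Add(Function('G')(Function('s')(8)), 25770) = Add(Add(63, Mul(-1, 0)), 25770) = Add(Add(63, 0), 25770) = Add(63, 25770) = 25833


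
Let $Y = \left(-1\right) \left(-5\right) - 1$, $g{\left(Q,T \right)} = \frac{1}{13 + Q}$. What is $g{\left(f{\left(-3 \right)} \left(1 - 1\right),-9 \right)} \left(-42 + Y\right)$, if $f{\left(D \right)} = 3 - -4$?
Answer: $- \frac{38}{13} \approx -2.9231$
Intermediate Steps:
$f{\left(D \right)} = 7$ ($f{\left(D \right)} = 3 + 4 = 7$)
$Y = 4$ ($Y = 5 - 1 = 4$)
$g{\left(f{\left(-3 \right)} \left(1 - 1\right),-9 \right)} \left(-42 + Y\right) = \frac{-42 + 4}{13 + 7 \left(1 - 1\right)} = \frac{1}{13 + 7 \cdot 0} \left(-38\right) = \frac{1}{13 + 0} \left(-38\right) = \frac{1}{13} \left(-38\right) = - \frac{38}{13}$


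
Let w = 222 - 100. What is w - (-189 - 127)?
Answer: 438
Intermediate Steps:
w = 122
w - (-189 - 127) = 122 - (-189 - 127) = 122 - 1*(-316) = 122 + 316 = 438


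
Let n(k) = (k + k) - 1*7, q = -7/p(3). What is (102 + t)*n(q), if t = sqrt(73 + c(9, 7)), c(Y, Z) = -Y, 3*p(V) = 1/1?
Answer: -5390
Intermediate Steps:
p(V) = 1/3 (p(V) = (1/1)/3 = (1*1)/3 = (1/3)*1 = 1/3)
q = -21 (q = -7/1/3 = -7*3 = -21)
n(k) = -7 + 2*k (n(k) = 2*k - 7 = -7 + 2*k)
t = 8 (t = sqrt(73 - 1*9) = sqrt(73 - 9) = sqrt(64) = 8)
(102 + t)*n(q) = (102 + 8)*(-7 + 2*(-21)) = 110*(-7 - 42) = 110*(-49) = -5390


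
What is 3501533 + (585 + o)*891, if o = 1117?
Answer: 5018015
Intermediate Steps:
3501533 + (585 + o)*891 = 3501533 + (585 + 1117)*891 = 3501533 + 1702*891 = 3501533 + 1516482 = 5018015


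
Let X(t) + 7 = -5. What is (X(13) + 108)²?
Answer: 9216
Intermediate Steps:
X(t) = -12 (X(t) = -7 - 5 = -12)
(X(13) + 108)² = (-12 + 108)² = 96² = 9216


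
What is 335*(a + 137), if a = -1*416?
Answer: -93465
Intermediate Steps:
a = -416
335*(a + 137) = 335*(-416 + 137) = 335*(-279) = -93465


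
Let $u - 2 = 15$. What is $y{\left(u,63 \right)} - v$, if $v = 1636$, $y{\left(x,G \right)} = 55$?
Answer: $-1581$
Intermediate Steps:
$u = 17$ ($u = 2 + 15 = 17$)
$y{\left(u,63 \right)} - v = 55 - 1636 = -1581$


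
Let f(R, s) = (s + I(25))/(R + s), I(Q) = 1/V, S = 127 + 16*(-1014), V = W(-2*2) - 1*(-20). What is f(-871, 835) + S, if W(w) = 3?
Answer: -741529/46 ≈ -16120.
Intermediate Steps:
V = 23 (V = 3 - 1*(-20) = 3 + 20 = 23)
S = -16097 (S = 127 - 16224 = -16097)
I(Q) = 1/23
f(R, s) = (1/23 + s)/(R + s) (f(R, s) = (s + 1/23)/(R + s) = (1/23 + s)/(R + s))
f(-871, 835) + S = (1/23 + 835)/(-871 + 835) - 16097 = (19206/23)/(-36) - 16097 = -1/36*19206/23 - 16097 = -1067/46 - 16097 = -741529/46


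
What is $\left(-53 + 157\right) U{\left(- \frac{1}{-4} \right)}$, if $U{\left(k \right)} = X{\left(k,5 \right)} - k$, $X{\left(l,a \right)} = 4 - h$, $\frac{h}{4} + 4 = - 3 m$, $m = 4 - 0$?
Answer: $7046$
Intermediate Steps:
$m = 4$ ($m = 4 + 0 = 4$)
$h = -64$ ($h = -16 + 4 \left(\left(-3\right) 4\right) = -16 + 4 \left(-12\right) = -16 - 48 = -64$)
$X{\left(l,a \right)} = 68$ ($X{\left(l,a \right)} = 4 - -64 = 4 + 64 = 68$)
$U{\left(k \right)} = 68 - k$
$\left(-53 + 157\right) U{\left(- \frac{1}{-4} \right)} = \left(-53 + 157\right) \left(68 - - \frac{1}{-4}\right) = 104 \left(68 - - \frac{1 \left(-1\right)}{4}\right) = 104 \left(68 - \left(-1\right) \left(- \frac{1}{4}\right)\right) = 104 \left(68 - \frac{1}{4}\right) = 104 \cdot \frac{271}{4} = 7046$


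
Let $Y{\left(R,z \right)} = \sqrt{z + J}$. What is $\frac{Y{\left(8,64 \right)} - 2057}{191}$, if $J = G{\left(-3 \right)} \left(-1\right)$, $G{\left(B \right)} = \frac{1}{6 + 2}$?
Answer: $- \frac{2057}{191} + \frac{\sqrt{1022}}{764} \approx -10.728$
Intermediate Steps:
$G{\left(B \right)} = \frac{1}{8}$
$J = - \frac{1}{8}$ ($J = \frac{1}{8} \left(-1\right) = - \frac{1}{8} \approx -0.125$)
$Y{\left(R,z \right)} = \sqrt{- \frac{1}{8} + z}$ ($Y{\left(R,z \right)} = \sqrt{z - \frac{1}{8}} = \sqrt{- \frac{1}{8} + z}$)
$\frac{Y{\left(8,64 \right)} - 2057}{191} = \frac{\frac{\sqrt{-2 + 16 \cdot 64}}{4} - 2057}{191} = \left(\frac{\sqrt{-2 + 1024}}{4} - 2057\right) \frac{1}{191} = \left(\frac{\sqrt{1022}}{4} - 2057\right) \frac{1}{191} = \left(-2057 + \frac{\sqrt{1022}}{4}\right) \frac{1}{191} = - \frac{2057}{191} + \frac{\sqrt{1022}}{764}$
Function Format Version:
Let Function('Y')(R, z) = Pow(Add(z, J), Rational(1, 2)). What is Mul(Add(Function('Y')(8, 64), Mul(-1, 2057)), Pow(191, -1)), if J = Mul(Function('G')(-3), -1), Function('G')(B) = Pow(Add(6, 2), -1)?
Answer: Add(Rational(-2057, 191), Mul(Rational(1, 764), Pow(1022, Rational(1, 2)))) ≈ -10.728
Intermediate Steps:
Function('G')(B) = Rational(1, 8) (Function('G')(B) = Pow(8, -1) = Rational(1, 8))
J = Rational(-1, 8) (J = Mul(Rational(1, 8), -1) = Rational(-1, 8) ≈ -0.12500)
Function('Y')(R, z) = Pow(Add(Rational(-1, 8), z), Rational(1, 2)) (Function('Y')(R, z) = Pow(Add(z, Rational(-1, 8)), Rational(1, 2)) = Pow(Add(Rational(-1, 8), z), Rational(1, 2)))
Mul(Add(Function('Y')(8, 64), Mul(-1, 2057)), Pow(191, -1)) = Mul(Add(Mul(Rational(1, 4), Pow(Add(-2, Mul(16, 64)), Rational(1, 2))), Mul(-1, 2057)), Pow(191, -1)) = Mul(Add(Mul(Rational(1, 4), Pow(Add(-2, 1024), Rational(1, 2))), -2057), Rational(1, 191)) = Mul(Add(Mul(Rational(1, 4), Pow(1022, Rational(1, 2))), -2057), Rational(1, 191)) = Mul(Add(-2057, Mul(Rational(1, 4), Pow(1022, Rational(1, 2)))), Rational(1, 191)) = Add(Rational(-2057, 191), Mul(Rational(1, 764), Pow(1022, Rational(1, 2))))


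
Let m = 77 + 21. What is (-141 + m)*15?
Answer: -645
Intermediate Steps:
m = 98
(-141 + m)*15 = (-141 + 98)*15 = -43*15 = -645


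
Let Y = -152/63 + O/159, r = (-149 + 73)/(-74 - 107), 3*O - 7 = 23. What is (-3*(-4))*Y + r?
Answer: -5595916/201453 ≈ -27.778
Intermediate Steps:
O = 10 (O = 7/3 + (⅓)*23 = 7/3 + 23/3 = 10)
r = 76/181 (r = -76/(-181) = -76*(-1/181) = 76/181 ≈ 0.41989)
Y = -7846/3339 (Y = -152/63 + 10/159 = -7846/3339 ≈ -2.3498)
(-3*(-4))*Y + r = -3*(-4)*(-7846/3339) + 76/181 = 12*(-7846/3339) + 76/181 = -31384/1113 + 76/181 = -5595916/201453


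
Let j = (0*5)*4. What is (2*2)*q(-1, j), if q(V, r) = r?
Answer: 0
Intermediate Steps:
j = 0 (j = 0*4 = 0)
(2*2)*q(-1, j) = (2*2)*0 = 4*0 = 0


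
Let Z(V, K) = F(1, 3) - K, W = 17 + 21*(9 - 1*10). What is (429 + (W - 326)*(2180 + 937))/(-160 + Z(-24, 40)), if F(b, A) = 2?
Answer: 31157/6 ≈ 5192.8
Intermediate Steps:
W = -4 (W = 17 + 21*(9 - 10) = 17 + 21*(-1) = 17 - 21 = -4)
Z(V, K) = 2 - K
(429 + (W - 326)*(2180 + 937))/(-160 + Z(-24, 40)) = (429 + (-4 - 326)*(2180 + 937))/(-160 + (2 - 1*40)) = (429 - 330*3117)/(-160 + (2 - 40)) = (429 - 1028610)/(-160 - 38) = -1028181/(-198) = -1028181*(-1/198) = 31157/6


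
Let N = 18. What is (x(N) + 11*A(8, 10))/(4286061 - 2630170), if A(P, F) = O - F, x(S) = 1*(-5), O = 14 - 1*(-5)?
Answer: 94/1655891 ≈ 5.6767e-5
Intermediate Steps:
O = 19 (O = 14 + 5 = 19)
x(S) = -5
A(P, F) = 19 - F
(x(N) + 11*A(8, 10))/(4286061 - 2630170) = (-5 + 11*(19 - 1*10))/(4286061 - 2630170) = (-5 + 11*(19 - 10))/1655891 = (-5 + 11*9)*(1/1655891) = (-5 + 99)*(1/1655891) = 94*(1/1655891) = 94/1655891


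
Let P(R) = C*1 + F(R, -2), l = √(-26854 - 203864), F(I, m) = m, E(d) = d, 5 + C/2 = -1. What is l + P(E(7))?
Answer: -14 + I*√230718 ≈ -14.0 + 480.33*I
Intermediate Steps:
C = -12 (C = -10 + 2*(-1) = -10 - 2 = -12)
l = I*√230718 (l = √(-230718) = I*√230718 ≈ 480.33*I)
P(R) = -14 (P(R) = -12*1 - 2 = -12 - 2 = -14)
l + P(E(7)) = I*√230718 - 14 = -14 + I*√230718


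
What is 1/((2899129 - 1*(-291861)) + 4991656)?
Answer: 1/8182646 ≈ 1.2221e-7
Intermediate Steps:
1/((2899129 - 1*(-291861)) + 4991656) = 1/((2899129 + 291861) + 4991656) = 1/(3190990 + 4991656) = 1/8182646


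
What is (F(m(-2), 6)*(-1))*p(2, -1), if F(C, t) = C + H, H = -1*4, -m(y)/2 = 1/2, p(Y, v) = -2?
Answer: -10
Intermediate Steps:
m(y) = -1 (m(y) = -2/2 = -2*½ = -1)
H = -4
F(C, t) = -4 + C (F(C, t) = C - 4 = -4 + C)
(F(m(-2), 6)*(-1))*p(2, -1) = ((-4 - 1)*(-1))*(-2) = -5*(-1)*(-2) = 5*(-2) = -10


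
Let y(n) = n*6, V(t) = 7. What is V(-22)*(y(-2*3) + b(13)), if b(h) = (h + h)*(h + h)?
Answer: 4480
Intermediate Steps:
b(h) = 4*h² (b(h) = (2*h)*(2*h) = 4*h²)
y(n) = 6*n
V(-22)*(y(-2*3) + b(13)) = 7*(6*(-2*3) + 4*13²) = 7*(6*(-6) + 4*169) = 7*(-36 + 676) = 7*640 = 4480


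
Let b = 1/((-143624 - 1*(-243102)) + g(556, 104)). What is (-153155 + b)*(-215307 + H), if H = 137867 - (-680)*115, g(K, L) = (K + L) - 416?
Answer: -5803710705420/49861 ≈ -1.1640e+8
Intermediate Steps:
g(K, L) = -416 + K + L
H = 216067 (H = 137867 - 1*(-78200) = 137867 + 78200 = 216067)
b = 1/99722 (b = 1/((-143624 - 1*(-243102)) + (-416 + 556 + 104)) = 1/((-143624 + 243102) + 244) = 1/(99478 + 244) = 1/99722 ≈ 1.0028e-5)
(-153155 + b)*(-215307 + H) = (-153155 + 1/99722)*(-215307 + 216067) = -15272922909/99722*760 = -5803710705420/49861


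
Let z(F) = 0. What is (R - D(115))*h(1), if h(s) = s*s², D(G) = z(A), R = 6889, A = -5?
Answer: 6889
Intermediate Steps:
D(G) = 0
h(s) = s³
(R - D(115))*h(1) = (6889 - 1*0)*1³ = (6889 + 0)*1 = 6889*1 = 6889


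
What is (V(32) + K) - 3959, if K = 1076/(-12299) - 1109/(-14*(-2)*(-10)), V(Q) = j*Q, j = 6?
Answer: -1851307847/491960 ≈ -3763.1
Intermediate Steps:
V(Q) = 6*Q
K = 1905473/491960 (K = 1076*(-1/12299) - 1109/(28*(-10)) = -1076/12299 - 1109/(-280) = -1076/12299 - 1109*(-1/280) = -1076/12299 + 1109/280 = 1905473/491960 ≈ 3.8732)
(V(32) + K) - 3959 = (6*32 + 1905473/491960) - 3959 = (192 + 1905473/491960) - 3959 = 96361793/491960 - 3959 = -1851307847/491960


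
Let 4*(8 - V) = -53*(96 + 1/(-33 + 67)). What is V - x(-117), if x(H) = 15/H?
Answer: 6791867/5304 ≈ 1280.5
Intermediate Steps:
V = 174133/136 (V = 8 - (-53)*(96 + 1/(-33 + 67))/4 = 8 - (-53)*(96 + 1/34)/4 = 8 - (-53)*3265/(4*34) = 8 - ¼*(-173045/34) = 8 + 173045/136 = 174133/136 ≈ 1280.4)
V - x(-117) = 174133/136 - 15/(-117) = 174133/136 - 15*(-1)/117 = 174133/136 - 1*(-5/39) = 174133/136 + 5/39 = 6791867/5304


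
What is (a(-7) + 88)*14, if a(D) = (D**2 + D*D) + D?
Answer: 2506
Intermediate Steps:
a(D) = D + 2*D**2 (a(D) = (D**2 + D**2) + D = 2*D**2 + D = D + 2*D**2)
(a(-7) + 88)*14 = (-7*(1 + 2*(-7)) + 88)*14 = (-7*(1 - 14) + 88)*14 = (-7*(-13) + 88)*14 = (91 + 88)*14 = 179*14 = 2506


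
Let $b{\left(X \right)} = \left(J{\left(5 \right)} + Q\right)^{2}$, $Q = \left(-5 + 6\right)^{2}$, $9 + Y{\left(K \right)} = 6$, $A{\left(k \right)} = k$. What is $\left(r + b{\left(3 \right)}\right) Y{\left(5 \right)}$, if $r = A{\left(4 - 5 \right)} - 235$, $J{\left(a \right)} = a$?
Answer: $600$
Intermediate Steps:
$Y{\left(K \right)} = -3$ ($Y{\left(K \right)} = -9 + 6 = -3$)
$r = -236$ ($r = \left(4 - 5\right) - 235 = -1 - 235 = -236$)
$Q = 1$ ($Q = 1^{2} = 1$)
$b{\left(X \right)} = 36$ ($b{\left(X \right)} = \left(5 + 1\right)^{2} = 6^{2} = 36$)
$\left(r + b{\left(3 \right)}\right) Y{\left(5 \right)} = \left(-236 + 36\right) \left(-3\right) = \left(-200\right) \left(-3\right) = 600$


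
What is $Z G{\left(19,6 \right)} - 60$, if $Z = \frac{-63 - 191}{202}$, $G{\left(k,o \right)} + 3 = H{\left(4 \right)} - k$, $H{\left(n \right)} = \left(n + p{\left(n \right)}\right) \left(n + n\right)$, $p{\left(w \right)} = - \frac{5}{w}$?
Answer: $-60$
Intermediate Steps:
$H{\left(n \right)} = 2 n \left(n - \frac{5}{n}\right)$ ($H{\left(n \right)} = \left(n - \frac{5}{n}\right) \left(n + n\right) = \left(n - \frac{5}{n}\right) 2 n = 2 n \left(n - \frac{5}{n}\right)$)
$G{\left(k,o \right)} = 19 - k$ ($G{\left(k,o \right)} = -3 - \left(10 - 32 + k\right) = -3 - \left(-22 + k\right) = 19 - k$)
$Z = - \frac{127}{101}$ ($Z = \left(-63 - 191\right) \frac{1}{202} = \left(-254\right) \frac{1}{202} = - \frac{127}{101} \approx -1.2574$)
$Z G{\left(19,6 \right)} - 60 = - \frac{127 \left(19 - 19\right)}{101} - 60 = \left(- \frac{127}{101}\right) 0 - 60 = 0 - 60 = -60$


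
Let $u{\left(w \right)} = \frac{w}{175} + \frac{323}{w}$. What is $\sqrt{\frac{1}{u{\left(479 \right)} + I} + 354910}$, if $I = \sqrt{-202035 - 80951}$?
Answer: $\sqrt{5} \sqrt{\frac{20298455377 + 5950066150 i \sqrt{282986}}{285966 + 83825 i \sqrt{282986}}} \approx 595.74 - 1.5776 \cdot 10^{-6} i$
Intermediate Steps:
$I = i \sqrt{282986}$ ($I = \sqrt{-282986} = i \sqrt{282986} \approx 531.96 i$)
$u{\left(w \right)} = \frac{323}{w} + \frac{w}{175}$ ($u{\left(w \right)} = w \frac{1}{175} + \frac{323}{w} = \frac{w}{175} + \frac{323}{w} = \frac{323}{w} + \frac{w}{175}$)
$\sqrt{\frac{1}{u{\left(479 \right)} + I} + 354910} = \sqrt{\frac{1}{\left(\frac{323}{479} + \frac{1}{175} \cdot 479\right) + i \sqrt{282986}} + 354910} = \sqrt{\frac{1}{\left(323 \cdot \frac{1}{479} + \frac{479}{175}\right) + i \sqrt{282986}} + 354910} = \sqrt{\frac{1}{\left(\frac{323}{479} + \frac{479}{175}\right) + i \sqrt{282986}} + 354910} = \sqrt{\frac{1}{\frac{285966}{83825} + i \sqrt{282986}} + 354910} = \sqrt{354910 + \frac{1}{\frac{285966}{83825} + i \sqrt{282986}}}$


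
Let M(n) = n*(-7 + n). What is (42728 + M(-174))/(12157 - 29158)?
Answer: -74222/17001 ≈ -4.3657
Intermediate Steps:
(42728 + M(-174))/(12157 - 29158) = (42728 - 174*(-7 - 174))/(12157 - 29158) = (42728 - 174*(-181))/(-17001) = (42728 + 31494)*(-1/17001) = 74222*(-1/17001) = -74222/17001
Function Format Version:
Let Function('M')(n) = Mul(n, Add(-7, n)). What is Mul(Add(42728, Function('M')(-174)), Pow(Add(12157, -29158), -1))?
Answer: Rational(-74222, 17001) ≈ -4.3657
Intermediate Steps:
Mul(Add(42728, Function('M')(-174)), Pow(Add(12157, -29158), -1)) = Mul(Add(42728, Mul(-174, Add(-7, -174))), Pow(Add(12157, -29158), -1)) = Mul(Add(42728, Mul(-174, -181)), Pow(-17001, -1)) = Mul(Add(42728, 31494), Rational(-1, 17001)) = Mul(74222, Rational(-1, 17001)) = Rational(-74222, 17001)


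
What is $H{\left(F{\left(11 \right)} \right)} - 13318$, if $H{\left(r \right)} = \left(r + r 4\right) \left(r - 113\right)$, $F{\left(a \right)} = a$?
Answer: $-18928$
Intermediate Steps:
$H{\left(r \right)} = 5 r \left(-113 + r\right)$ ($H{\left(r \right)} = \left(r + 4 r\right) \left(-113 + r\right) = 5 r \left(-113 + r\right)$)
$H{\left(F{\left(11 \right)} \right)} - 13318 = 5 \cdot 11 \left(-113 + 11\right) - 13318 = 5 \cdot 11 \left(-102\right) - 13318 = -5610 - 13318 = -18928$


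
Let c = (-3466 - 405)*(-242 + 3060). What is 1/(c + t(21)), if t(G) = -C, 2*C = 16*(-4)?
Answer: -1/10908446 ≈ -9.1672e-8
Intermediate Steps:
C = -32 (C = (16*(-4))/2 = (½)*(-64) = -32)
t(G) = 32 (t(G) = -1*(-32) = 32)
c = -10908478 (c = -3871*2818 = -10908478)
1/(c + t(21)) = 1/(-10908478 + 32) = 1/(-10908446) = -1/10908446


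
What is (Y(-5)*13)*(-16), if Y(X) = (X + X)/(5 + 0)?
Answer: 416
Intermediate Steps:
Y(X) = 2*X/5 (Y(X) = (2*X)/5 = (2*X)*(⅕) = 2*X/5)
(Y(-5)*13)*(-16) = (((⅖)*(-5))*13)*(-16) = -2*13*(-16) = -26*(-16) = 416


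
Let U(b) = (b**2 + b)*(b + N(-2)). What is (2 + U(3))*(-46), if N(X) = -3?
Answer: -92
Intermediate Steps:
U(b) = (-3 + b)*(b + b**2) (U(b) = (b**2 + b)*(b - 3) = (b + b**2)*(-3 + b) = (-3 + b)*(b + b**2))
(2 + U(3))*(-46) = (2 + 3*(-3 + 3**2 - 2*3))*(-46) = (2 + 3*(-3 + 9 - 6))*(-46) = (2 + 3*0)*(-46) = (2 + 0)*(-46) = 2*(-46) = -92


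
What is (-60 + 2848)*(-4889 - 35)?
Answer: -13728112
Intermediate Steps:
(-60 + 2848)*(-4889 - 35) = 2788*(-4924) = -13728112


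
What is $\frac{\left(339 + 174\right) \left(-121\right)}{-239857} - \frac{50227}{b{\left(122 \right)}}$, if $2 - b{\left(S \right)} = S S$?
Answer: $\frac{12971067925}{3569551874} \approx 3.6338$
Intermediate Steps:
$b{\left(S \right)} = 2 - S^{2}$ ($b{\left(S \right)} = 2 - S S = 2 - S^{2}$)
$\frac{\left(339 + 174\right) \left(-121\right)}{-239857} - \frac{50227}{b{\left(122 \right)}} = \frac{\left(339 + 174\right) \left(-121\right)}{-239857} - \frac{50227}{2 - 122^{2}} = 513 \left(-121\right) \left(- \frac{1}{239857}\right) - \frac{50227}{2 - 14884} = \left(-62073\right) \left(- \frac{1}{239857}\right) - \frac{50227}{2 - 14884} = \frac{62073}{239857} - \frac{50227}{-14882} = \frac{62073}{239857} - - \frac{50227}{14882} = \frac{62073}{239857} + \frac{50227}{14882} = \frac{12971067925}{3569551874}$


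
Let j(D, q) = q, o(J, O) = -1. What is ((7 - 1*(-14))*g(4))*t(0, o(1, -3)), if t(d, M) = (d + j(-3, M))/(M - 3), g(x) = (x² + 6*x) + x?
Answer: 231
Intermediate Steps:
g(x) = x² + 7*x
t(d, M) = (M + d)/(-3 + M) (t(d, M) = (d + M)/(M - 3) = (M + d)/(-3 + M))
((7 - 1*(-14))*g(4))*t(0, o(1, -3)) = ((7 - 1*(-14))*(4*(7 + 4)))*((-1 + 0)/(-3 - 1)) = ((7 + 14)*(4*11))*(-1/(-4)) = (21*44)*(-¼*(-1)) = 924*(¼) = 231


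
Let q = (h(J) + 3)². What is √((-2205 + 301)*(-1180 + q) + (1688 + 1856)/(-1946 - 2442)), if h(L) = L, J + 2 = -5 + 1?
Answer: 3*√298122275546/1097 ≈ 1493.2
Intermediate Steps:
J = -6 (J = -2 + (-5 + 1) = -2 - 4 = -6)
q = 9 (q = (-6 + 3)² = (-3)² = 9)
√((-2205 + 301)*(-1180 + q) + (1688 + 1856)/(-1946 - 2442)) = √((-2205 + 301)*(-1180 + 9) + (1688 + 1856)/(-1946 - 2442)) = √(-1904*(-1171) + 3544/(-4388)) = √(2229584 + 3544*(-1/4388)) = √(2229584 - 886/1097) = √(2445852762/1097) = 3*√298122275546/1097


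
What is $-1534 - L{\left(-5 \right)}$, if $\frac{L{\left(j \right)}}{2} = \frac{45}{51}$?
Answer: $- \frac{26108}{17} \approx -1535.8$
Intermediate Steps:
$L{\left(j \right)} = \frac{30}{17}$ ($L{\left(j \right)} = 2 \cdot \frac{45}{51} = 2 \cdot 45 \cdot \frac{1}{51} = 2 \cdot \frac{15}{17} = \frac{30}{17}$)
$-1534 - L{\left(-5 \right)} = -1534 - \frac{30}{17} = - \frac{26108}{17}$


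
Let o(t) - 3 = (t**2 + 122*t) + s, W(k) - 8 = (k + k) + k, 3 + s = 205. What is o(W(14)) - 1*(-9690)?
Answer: 18495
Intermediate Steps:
s = 202 (s = -3 + 205 = 202)
W(k) = 8 + 3*k (W(k) = 8 + ((k + k) + k) = 8 + (2*k + k) = 8 + 3*k)
o(t) = 205 + t**2 + 122*t (o(t) = 3 + ((t**2 + 122*t) + 202) = 3 + (202 + t**2 + 122*t) = 205 + t**2 + 122*t)
o(W(14)) - 1*(-9690) = (205 + (8 + 3*14)**2 + 122*(8 + 3*14)) - 1*(-9690) = (205 + (8 + 42)**2 + 122*(8 + 42)) + 9690 = (205 + 50**2 + 122*50) + 9690 = (205 + 2500 + 6100) + 9690 = 8805 + 9690 = 18495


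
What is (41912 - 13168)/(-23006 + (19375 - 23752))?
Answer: -28744/27383 ≈ -1.0497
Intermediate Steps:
(41912 - 13168)/(-23006 + (19375 - 23752)) = 28744/(-23006 - 4377) = 28744/(-27383) = 28744*(-1/27383) = -28744/27383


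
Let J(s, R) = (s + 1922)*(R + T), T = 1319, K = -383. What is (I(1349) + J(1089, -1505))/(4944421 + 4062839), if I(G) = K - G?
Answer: -280889/4503630 ≈ -0.062369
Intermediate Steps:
I(G) = -383 - G
J(s, R) = (1319 + R)*(1922 + s) (J(s, R) = (s + 1922)*(R + 1319) = (1922 + s)*(1319 + R) = (1319 + R)*(1922 + s))
(I(1349) + J(1089, -1505))/(4944421 + 4062839) = ((-383 - 1*1349) + (2535118 + 1319*1089 + 1922*(-1505) - 1505*1089))/(4944421 + 4062839) = ((-383 - 1349) + (2535118 + 1436391 - 2892610 - 1638945))/9007260 = (-1732 - 560046)*(1/9007260) = -561778*1/9007260 = -280889/4503630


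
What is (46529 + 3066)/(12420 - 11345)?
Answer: 9919/215 ≈ 46.135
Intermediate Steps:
(46529 + 3066)/(12420 - 11345) = 49595/1075 = 49595*(1/1075) = 9919/215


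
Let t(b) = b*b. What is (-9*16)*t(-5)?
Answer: -3600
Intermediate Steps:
t(b) = b**2
(-9*16)*t(-5) = -9*16*(-5)**2 = -144*25 = -3600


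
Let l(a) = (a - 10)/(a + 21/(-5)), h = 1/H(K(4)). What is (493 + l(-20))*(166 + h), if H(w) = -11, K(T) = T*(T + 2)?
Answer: 109140475/1331 ≈ 81999.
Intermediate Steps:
K(T) = T*(2 + T)
h = -1/11 (h = 1/(-11) = -1/11 ≈ -0.090909)
l(a) = (-10 + a)/(-21/5 + a) (l(a) = (-10 + a)/(a + 21*(-1/5)) = (-10 + a)/(a - 21/5) = (-10 + a)/(-21/5 + a))
(493 + l(-20))*(166 + h) = (493 + 5*(-10 - 20)/(-21 + 5*(-20)))*(166 - 1/11) = (493 + 5*(-30)/(-21 - 100))*(1825/11) = (493 + 5*(-30)/(-121))*(1825/11) = (493 + 5*(-1/121)*(-30))*(1825/11) = (493 + 150/121)*(1825/11) = (59803/121)*(1825/11) = 109140475/1331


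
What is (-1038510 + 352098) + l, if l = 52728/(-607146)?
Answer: -69458725480/101191 ≈ -6.8641e+5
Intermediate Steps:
l = -8788/101191 (l = 52728*(-1/607146) = -8788/101191 ≈ -0.086846)
(-1038510 + 352098) + l = (-1038510 + 352098) - 8788/101191 = -686412 - 8788/101191 = -69458725480/101191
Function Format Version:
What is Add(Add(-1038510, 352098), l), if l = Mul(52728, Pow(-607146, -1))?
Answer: Rational(-69458725480, 101191) ≈ -6.8641e+5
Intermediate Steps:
l = Rational(-8788, 101191) (l = Mul(52728, Rational(-1, 607146)) = Rational(-8788, 101191) ≈ -0.086846)
Add(Add(-1038510, 352098), l) = Add(Add(-1038510, 352098), Rational(-8788, 101191)) = Add(-686412, Rational(-8788, 101191)) = Rational(-69458725480, 101191)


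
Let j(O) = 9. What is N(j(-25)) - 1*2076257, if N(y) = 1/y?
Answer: -18686312/9 ≈ -2.0763e+6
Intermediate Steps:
N(j(-25)) - 1*2076257 = 1/9 - 1*2076257 = ⅑ - 2076257 = -18686312/9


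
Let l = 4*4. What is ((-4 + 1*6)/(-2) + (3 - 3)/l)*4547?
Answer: -4547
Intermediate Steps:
l = 16
((-4 + 1*6)/(-2) + (3 - 3)/l)*4547 = ((-4 + 1*6)/(-2) + (3 - 3)/16)*4547 = ((-4 + 6)*(-½) + 0*(1/16))*4547 = (2*(-½) + 0)*4547 = (-1 + 0)*4547 = -1*4547 = -4547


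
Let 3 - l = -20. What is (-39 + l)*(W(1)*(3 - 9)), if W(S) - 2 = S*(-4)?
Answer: -192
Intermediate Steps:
l = 23 (l = 3 - 1*(-20) = 3 + 20 = 23)
W(S) = 2 - 4*S (W(S) = 2 + S*(-4) = 2 - 4*S)
(-39 + l)*(W(1)*(3 - 9)) = (-39 + 23)*((2 - 4*1)*(3 - 9)) = -16*(2 - 4)*(-6) = -(-32)*(-6) = -16*12 = -192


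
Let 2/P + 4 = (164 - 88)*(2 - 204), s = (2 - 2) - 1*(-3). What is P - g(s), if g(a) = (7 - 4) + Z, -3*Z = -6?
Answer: -38391/7678 ≈ -5.0001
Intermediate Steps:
Z = 2 (Z = -1/3*(-6) = 2)
s = 3 (s = 0 + 3 = 3)
g(a) = 5 (g(a) = (7 - 4) + 2 = 3 + 2 = 5)
P = -1/7678 (P = 2/(-4 + (164 - 88)*(2 - 204)) = 2/(-4 + 76*(-202)) = 2/(-4 - 15352) = 2/(-15356) = 2*(-1/15356) = -1/7678 ≈ -0.00013024)
P - g(s) = -1/7678 - 1*5 = -1/7678 - 5 = -38391/7678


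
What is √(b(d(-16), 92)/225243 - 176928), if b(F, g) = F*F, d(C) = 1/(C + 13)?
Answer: I*√8976337524196445/225243 ≈ 420.63*I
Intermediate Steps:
d(C) = 1/(13 + C)
b(F, g) = F²
√(b(d(-16), 92)/225243 - 176928) = √((1/(13 - 16))²/225243 - 176928) = √((1/(-3))²*(1/225243) - 176928) = √((-⅓)²*(1/225243) - 176928) = √((⅑)*(1/225243) - 176928) = √(1/2027187 - 176928) = √(-358666141535/2027187) = I*√8976337524196445/225243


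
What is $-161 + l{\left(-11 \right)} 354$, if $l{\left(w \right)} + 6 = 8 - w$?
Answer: $4441$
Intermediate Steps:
$l{\left(w \right)} = 2 - w$ ($l{\left(w \right)} = -6 - \left(-8 + w\right) = 2 - w$)
$-161 + l{\left(-11 \right)} 354 = -161 + \left(2 - -11\right) 354 = -161 + \left(2 + 11\right) 354 = -161 + 13 \cdot 354 = -161 + 4602 = 4441$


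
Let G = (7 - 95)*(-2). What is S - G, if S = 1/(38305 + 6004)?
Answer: -7798383/44309 ≈ -176.00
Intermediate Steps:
S = 1/44309 ≈ 2.2569e-5
G = 176 (G = -88*(-2) = 176)
S - G = 1/44309 - 1*176 = 1/44309 - 176 = -7798383/44309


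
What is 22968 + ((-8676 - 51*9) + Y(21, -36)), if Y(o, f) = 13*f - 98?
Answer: 13267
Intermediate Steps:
Y(o, f) = -98 + 13*f
22968 + ((-8676 - 51*9) + Y(21, -36)) = 22968 + ((-8676 - 51*9) + (-98 + 13*(-36))) = 22968 + ((-8676 - 459) + (-98 - 468)) = 22968 + (-9135 - 566) = 22968 - 9701 = 13267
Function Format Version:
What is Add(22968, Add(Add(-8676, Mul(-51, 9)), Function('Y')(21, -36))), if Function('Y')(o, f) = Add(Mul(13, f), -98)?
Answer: 13267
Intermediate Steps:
Function('Y')(o, f) = Add(-98, Mul(13, f))
Add(22968, Add(Add(-8676, Mul(-51, 9)), Function('Y')(21, -36))) = Add(22968, Add(Add(-8676, Mul(-51, 9)), Add(-98, Mul(13, -36)))) = Add(22968, Add(Add(-8676, -459), Add(-98, -468))) = Add(22968, Add(-9135, -566)) = Add(22968, -9701) = 13267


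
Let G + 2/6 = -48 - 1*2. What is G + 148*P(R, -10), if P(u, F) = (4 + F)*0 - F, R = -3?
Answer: 4289/3 ≈ 1429.7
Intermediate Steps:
P(u, F) = -F (P(u, F) = 0 - F = -F)
G = -151/3 (G = -1/3 + (-48 - 1*2) = -1/3 + (-48 - 2) = -1/3 - 50 = -151/3 ≈ -50.333)
G + 148*P(R, -10) = -151/3 + 148*(-1*(-10)) = -151/3 + 148*10 = -151/3 + 1480 = 4289/3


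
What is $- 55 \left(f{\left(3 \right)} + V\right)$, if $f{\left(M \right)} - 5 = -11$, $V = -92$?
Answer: $5390$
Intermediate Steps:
$f{\left(M \right)} = -6$ ($f{\left(M \right)} = 5 - 11 = -6$)
$- 55 \left(f{\left(3 \right)} + V\right) = - 55 \left(-6 - 92\right) = \left(-55\right) \left(-98\right) = 5390$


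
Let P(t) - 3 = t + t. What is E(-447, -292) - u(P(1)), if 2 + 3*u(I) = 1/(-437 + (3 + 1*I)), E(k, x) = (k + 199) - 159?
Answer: -522950/1287 ≈ -406.33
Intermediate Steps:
E(k, x) = 40 + k (E(k, x) = (199 + k) - 159 = 40 + k)
P(t) = 3 + 2*t (P(t) = 3 + (t + t) = 3 + 2*t)
u(I) = -⅔ + 1/(3*(-434 + I)) (u(I) = -⅔ + 1/(3*(-437 + (3 + 1*I))) = -⅔ + 1/(3*(-437 + (3 + I))) = -⅔ + 1/(3*(-434 + I)))
E(-447, -292) - u(P(1)) = (40 - 447) - (869 - 2*(3 + 2*1))/(3*(-434 + (3 + 2*1))) = -407 - (869 - 2*(3 + 2))/(3*(-434 + (3 + 2))) = -407 - (869 - 2*5)/(3*(-434 + 5)) = -407 - (869 - 10)/(3*(-429)) = -407 - (-1)*859/(3*429) = -407 - 1*(-859/1287) = -407 + 859/1287 = -522950/1287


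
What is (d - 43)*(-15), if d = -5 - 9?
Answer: 855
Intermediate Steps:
d = -14
(d - 43)*(-15) = (-14 - 43)*(-15) = -57*(-15) = 855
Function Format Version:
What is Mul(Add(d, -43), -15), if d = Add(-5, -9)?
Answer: 855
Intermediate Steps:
d = -14
Mul(Add(d, -43), -15) = Mul(Add(-14, -43), -15) = Mul(-57, -15) = 855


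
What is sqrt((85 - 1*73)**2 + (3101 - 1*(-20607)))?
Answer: 2*sqrt(5963) ≈ 154.44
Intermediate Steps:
sqrt((85 - 1*73)**2 + (3101 - 1*(-20607))) = sqrt((85 - 73)**2 + (3101 + 20607)) = sqrt(12**2 + 23708) = sqrt(144 + 23708) = sqrt(23852) = 2*sqrt(5963)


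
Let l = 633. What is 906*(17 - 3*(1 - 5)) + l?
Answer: 26907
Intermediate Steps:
906*(17 - 3*(1 - 5)) + l = 906*(17 - 3*(1 - 5)) + 633 = 906*(17 - 3*(-4)) + 633 = 906*(17 + 12) + 633 = 906*29 + 633 = 26274 + 633 = 26907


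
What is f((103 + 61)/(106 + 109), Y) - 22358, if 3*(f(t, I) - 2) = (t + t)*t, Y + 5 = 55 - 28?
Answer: -3100164508/138675 ≈ -22356.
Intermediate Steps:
Y = 22 (Y = -5 + (55 - 28) = -5 + 27 = 22)
f(t, I) = 2 + 2*t²/3 (f(t, I) = 2 + ((t + t)*t)/3 = 2 + ((2*t)*t)/3 = 2 + (2*t²)/3 = 2 + 2*t²/3)
f((103 + 61)/(106 + 109), Y) - 22358 = (2 + 2*((103 + 61)/(106 + 109))²/3) - 22358 = (2 + 2*(164/215)²/3) - 22358 = (2 + (⅔)*(26896/46225)) - 22358 = (2 + 53792/138675) - 22358 = 331142/138675 - 22358 = -3100164508/138675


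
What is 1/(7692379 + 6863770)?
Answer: 1/14556149 ≈ 6.8699e-8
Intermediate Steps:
1/(7692379 + 6863770) = 1/14556149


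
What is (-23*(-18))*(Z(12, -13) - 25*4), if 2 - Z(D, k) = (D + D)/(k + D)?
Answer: -30636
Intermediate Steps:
Z(D, k) = 2 - 2*D/(D + k) (Z(D, k) = 2 - (D + D)/(k + D) = 2 - 2*D/(D + k))
(-23*(-18))*(Z(12, -13) - 25*4) = (-23*(-18))*(2*(-13)/(12 - 13) - 25*4) = 414*(2*(-13)/(-1) - 100) = 414*(2*(-13)*(-1) - 100) = 414*(26 - 100) = 414*(-74) = -30636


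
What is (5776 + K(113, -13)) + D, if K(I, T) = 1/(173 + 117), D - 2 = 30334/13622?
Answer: 11417053061/1975190 ≈ 5780.2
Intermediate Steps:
D = 28789/6811 (D = 2 + 30334/13622 = 2 + 30334*(1/13622) = 2 + 15167/6811 = 28789/6811 ≈ 4.2268)
K(I, T) = 1/290
(5776 + K(113, -13)) + D = (5776 + 1/290) + 28789/6811 = 1675041/290 + 28789/6811 = 11417053061/1975190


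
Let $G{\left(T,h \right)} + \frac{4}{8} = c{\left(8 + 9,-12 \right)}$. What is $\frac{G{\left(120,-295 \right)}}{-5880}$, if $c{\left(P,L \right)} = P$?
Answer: $- \frac{11}{3920} \approx -0.0028061$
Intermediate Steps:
$G{\left(T,h \right)} = \frac{33}{2}$ ($G{\left(T,h \right)} = - \frac{1}{2} + \left(8 + 9\right) = - \frac{1}{2} + 17 = \frac{33}{2}$)
$\frac{G{\left(120,-295 \right)}}{-5880} = \frac{33}{2 \left(-5880\right)} = \frac{33}{2} \left(- \frac{1}{5880}\right) = - \frac{11}{3920}$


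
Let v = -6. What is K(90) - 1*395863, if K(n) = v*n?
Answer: -396403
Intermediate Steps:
K(n) = -6*n
K(90) - 1*395863 = -6*90 - 1*395863 = -540 - 395863 = -396403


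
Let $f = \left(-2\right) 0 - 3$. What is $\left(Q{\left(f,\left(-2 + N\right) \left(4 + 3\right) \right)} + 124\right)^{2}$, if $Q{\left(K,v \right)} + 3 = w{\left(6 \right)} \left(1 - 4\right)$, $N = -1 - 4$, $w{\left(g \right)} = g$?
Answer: $10609$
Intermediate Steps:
$N = -5$
$f = -3$ ($f = 0 - 3 = -3$)
$Q{\left(K,v \right)} = -21$ ($Q{\left(K,v \right)} = -3 + 6 \left(1 - 4\right) = -3 + 6 \left(-3\right) = -3 - 18 = -21$)
$\left(Q{\left(f,\left(-2 + N\right) \left(4 + 3\right) \right)} + 124\right)^{2} = \left(-21 + 124\right)^{2} = 103^{2} = 10609$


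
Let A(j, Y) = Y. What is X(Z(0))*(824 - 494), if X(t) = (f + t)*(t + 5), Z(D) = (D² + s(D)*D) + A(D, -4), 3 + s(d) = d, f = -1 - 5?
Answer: -3300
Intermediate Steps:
f = -6
s(d) = -3 + d
Z(D) = -4 + D² + D*(-3 + D) (Z(D) = (D² + (-3 + D)*D) - 4 = (D² + D*(-3 + D)) - 4 = -4 + D² + D*(-3 + D))
X(t) = (-6 + t)*(5 + t) (X(t) = (-6 + t)*(t + 5) = (-6 + t)*(5 + t))
X(Z(0))*(824 - 494) = (-30 + (-4 + 0² + 0*(-3 + 0))² - (-4 + 0² + 0*(-3 + 0)))*(824 - 494) = (-30 + (-4 + 0 + 0*(-3))² - (-4 + 0 + 0*(-3)))*330 = (-30 + (-4 + 0 + 0)² - (-4 + 0 + 0))*330 = (-30 + (-4)² - 1*(-4))*330 = (-30 + 16 + 4)*330 = -10*330 = -3300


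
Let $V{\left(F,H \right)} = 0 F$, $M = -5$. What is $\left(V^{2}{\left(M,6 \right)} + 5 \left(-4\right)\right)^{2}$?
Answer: $400$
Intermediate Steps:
$V{\left(F,H \right)} = 0$
$\left(V^{2}{\left(M,6 \right)} + 5 \left(-4\right)\right)^{2} = \left(0^{2} + 5 \left(-4\right)\right)^{2} = \left(0 - 20\right)^{2} = \left(-20\right)^{2} = 400$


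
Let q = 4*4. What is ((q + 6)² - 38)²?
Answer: 198916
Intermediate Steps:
q = 16
((q + 6)² - 38)² = ((16 + 6)² - 38)² = (22² - 38)² = (484 - 38)² = 446² = 198916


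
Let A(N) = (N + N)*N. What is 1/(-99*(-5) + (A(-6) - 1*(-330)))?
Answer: 1/897 ≈ 0.0011148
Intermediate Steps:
A(N) = 2*N**2 (A(N) = (2*N)*N = 2*N**2)
1/(-99*(-5) + (A(-6) - 1*(-330))) = 1/(-99*(-5) + (2*(-6)**2 - 1*(-330))) = 1/(495 + (2*36 + 330)) = 1/(495 + (72 + 330)) = 1/(495 + 402) = 1/897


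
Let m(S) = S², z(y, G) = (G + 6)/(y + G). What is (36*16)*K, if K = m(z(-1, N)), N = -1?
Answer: 3600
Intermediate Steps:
z(y, G) = (6 + G)/(G + y)
K = 25/4 (K = ((6 - 1)/(-1 - 1))² = (5/(-2))² = (-½*5)² = (-5/2)² = 25/4 ≈ 6.2500)
(36*16)*K = (36*16)*(25/4) = 576*(25/4) = 3600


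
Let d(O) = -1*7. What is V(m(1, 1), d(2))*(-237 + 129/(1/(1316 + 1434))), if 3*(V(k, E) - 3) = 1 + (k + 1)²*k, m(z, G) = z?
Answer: 1654394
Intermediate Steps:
d(O) = -7
V(k, E) = 10/3 + k*(1 + k)²/3 (V(k, E) = 3 + (1 + (k + 1)²*k)/3 = 3 + (1 + (1 + k)²*k)/3 = 3 + (1 + k*(1 + k)²)/3 = 3 + (⅓ + k*(1 + k)²/3) = 10/3 + k*(1 + k)²/3)
V(m(1, 1), d(2))*(-237 + 129/(1/(1316 + 1434))) = (10/3 + (⅓)*1*(1 + 1)²)*(-237 + 129/(1/(1316 + 1434))) = (10/3 + (⅓)*1*2²)*(-237 + 129/(1/2750)) = (10/3 + (⅓)*1*4)*(-237 + 129/(1/2750)) = (10/3 + 4/3)*(-237 + 129*2750) = 14*(-237 + 354750)/3 = (14/3)*354513 = 1654394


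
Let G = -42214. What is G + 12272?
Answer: -29942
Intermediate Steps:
G + 12272 = -42214 + 12272 = -29942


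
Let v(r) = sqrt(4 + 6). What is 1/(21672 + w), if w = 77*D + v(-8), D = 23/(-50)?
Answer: 54091450/1170353960241 - 2500*sqrt(10)/1170353960241 ≈ 4.6211e-5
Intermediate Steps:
v(r) = sqrt(10)
D = -23/50 (D = 23*(-1/50) = -23/50 ≈ -0.46000)
w = -1771/50 + sqrt(10) (w = 77*(-23/50) + sqrt(10) = -1771/50 + sqrt(10) ≈ -32.258)
1/(21672 + w) = 1/(21672 + (-1771/50 + sqrt(10))) = 1/(1081829/50 + sqrt(10))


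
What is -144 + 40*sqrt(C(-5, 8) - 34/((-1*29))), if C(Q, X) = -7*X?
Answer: -144 + 40*I*sqrt(46110)/29 ≈ -144.0 + 296.18*I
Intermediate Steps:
-144 + 40*sqrt(C(-5, 8) - 34/((-1*29))) = -144 + 40*sqrt(-7*8 - 34/((-1*29))) = -144 + 40*sqrt(-56 - 34/(-29)) = -144 + 40*sqrt(-56 - 34*(-1/29)) = -144 + 40*sqrt(-56 + 34/29) = -144 + 40*sqrt(-1590/29) = -144 + 40*(I*sqrt(46110)/29) = -144 + 40*I*sqrt(46110)/29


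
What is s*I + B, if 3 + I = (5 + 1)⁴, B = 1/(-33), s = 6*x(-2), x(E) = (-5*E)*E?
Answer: -5120281/33 ≈ -1.5516e+5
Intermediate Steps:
x(E) = -5*E²
s = -120 (s = 6*(-5*(-2)²) = 6*(-5*4) = 6*(-20) = -120)
B = -1/33 ≈ -0.030303
I = 1293 (I = -3 + (5 + 1)⁴ = -3 + 6⁴ = -3 + 1296 = 1293)
s*I + B = -120*1293 - 1/33 = -155160 - 1/33 = -5120281/33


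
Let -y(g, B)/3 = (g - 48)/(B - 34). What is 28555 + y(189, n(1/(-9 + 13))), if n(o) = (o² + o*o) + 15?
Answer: 4315189/151 ≈ 28577.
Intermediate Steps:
n(o) = 15 + 2*o² (n(o) = (o² + o²) + 15 = 2*o² + 15 = 15 + 2*o²)
y(g, B) = -3*(-48 + g)/(-34 + B) (y(g, B) = -3*(g - 48)/(B - 34) = -3*(-48 + g)/(-34 + B))
28555 + y(189, n(1/(-9 + 13))) = 28555 + 3*(48 - 1*189)/(-34 + (15 + 2*(1/(-9 + 13))²)) = 28555 + 3*(48 - 189)/(-34 + (15 + 2*(1/4)²)) = 28555 + 3*(-141)/(-34 + (15 + 2*(¼)²)) = 28555 + 3*(-141)/(-34 + (15 + 2*(1/16))) = 28555 + 3*(-141)/(-34 + (15 + ⅛)) = 28555 + 3*(-141)/(-34 + 121/8) = 28555 + 3*(-141)/(-151/8) = 28555 + 3*(-8/151)*(-141) = 28555 + 3384/151 = 4315189/151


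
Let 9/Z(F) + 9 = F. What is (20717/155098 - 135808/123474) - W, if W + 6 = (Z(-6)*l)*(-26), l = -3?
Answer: 2481611453849/47876426130 ≈ 51.834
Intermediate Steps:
Z(F) = 9/(-9 + F)
W = -264/5 (W = -6 + ((9/(-9 - 6))*(-3))*(-26) = -6 + ((9/(-15))*(-3))*(-26) = -6 + ((9*(-1/15))*(-3))*(-26) = -6 - ⅗*(-3)*(-26) = -6 + (9/5)*(-26) = -6 - 234/5 = -264/5 ≈ -52.800)
(20717/155098 - 135808/123474) - W = (20717/155098 - 135808/123474) - 1*(-264/5) = (20717*(1/155098) - 135808*1/123474) + 264/5 = (20717/155098 - 67904/61737) + 264/5 = -9252769163/9575285226 + 264/5 = 2481611453849/47876426130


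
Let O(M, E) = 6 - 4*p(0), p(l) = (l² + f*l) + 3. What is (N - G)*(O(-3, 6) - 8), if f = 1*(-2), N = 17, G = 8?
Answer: -126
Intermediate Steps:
f = -2
p(l) = 3 + l² - 2*l (p(l) = (l² - 2*l) + 3 = 3 + l² - 2*l)
O(M, E) = -6 (O(M, E) = 6 - 4*(3 + 0² - 2*0) = 6 - 4*(3 + 0 + 0) = 6 - 4*3 = 6 - 12 = -6)
(N - G)*(O(-3, 6) - 8) = (17 - 1*8)*(-6 - 8) = (17 - 8)*(-14) = 9*(-14) = -126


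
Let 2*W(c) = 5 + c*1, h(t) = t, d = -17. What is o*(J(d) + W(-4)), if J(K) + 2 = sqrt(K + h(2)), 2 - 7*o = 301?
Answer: 897/14 - 299*I*sqrt(15)/7 ≈ 64.071 - 165.43*I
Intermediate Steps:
o = -299/7 (o = 2/7 - 1/7*301 = 2/7 - 43 = -299/7 ≈ -42.714)
J(K) = -2 + sqrt(2 + K) (J(K) = -2 + sqrt(K + 2) = -2 + sqrt(2 + K))
W(c) = 5/2 + c/2 (W(c) = (5 + c*1)/2 = (5 + c)/2 = 5/2 + c/2)
o*(J(d) + W(-4)) = -299*((-2 + sqrt(2 - 17)) + (5/2 + (1/2)*(-4)))/7 = -299*((-2 + sqrt(-15)) + (5/2 - 2))/7 = -299*((-2 + I*sqrt(15)) + 1/2)/7 = -299*(-3/2 + I*sqrt(15))/7 = 897/14 - 299*I*sqrt(15)/7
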